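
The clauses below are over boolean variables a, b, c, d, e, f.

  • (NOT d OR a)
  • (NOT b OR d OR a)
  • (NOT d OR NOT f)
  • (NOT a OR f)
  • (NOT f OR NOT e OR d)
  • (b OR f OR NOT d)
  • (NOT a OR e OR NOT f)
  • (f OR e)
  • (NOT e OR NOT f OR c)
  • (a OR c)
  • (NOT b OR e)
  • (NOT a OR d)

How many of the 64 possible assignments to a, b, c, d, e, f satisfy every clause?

2

The models are:
  a=0 b=0 c=1 d=0 e=0 f=1
  a=0 b=0 c=1 d=0 e=1 f=0
That's 2 in total.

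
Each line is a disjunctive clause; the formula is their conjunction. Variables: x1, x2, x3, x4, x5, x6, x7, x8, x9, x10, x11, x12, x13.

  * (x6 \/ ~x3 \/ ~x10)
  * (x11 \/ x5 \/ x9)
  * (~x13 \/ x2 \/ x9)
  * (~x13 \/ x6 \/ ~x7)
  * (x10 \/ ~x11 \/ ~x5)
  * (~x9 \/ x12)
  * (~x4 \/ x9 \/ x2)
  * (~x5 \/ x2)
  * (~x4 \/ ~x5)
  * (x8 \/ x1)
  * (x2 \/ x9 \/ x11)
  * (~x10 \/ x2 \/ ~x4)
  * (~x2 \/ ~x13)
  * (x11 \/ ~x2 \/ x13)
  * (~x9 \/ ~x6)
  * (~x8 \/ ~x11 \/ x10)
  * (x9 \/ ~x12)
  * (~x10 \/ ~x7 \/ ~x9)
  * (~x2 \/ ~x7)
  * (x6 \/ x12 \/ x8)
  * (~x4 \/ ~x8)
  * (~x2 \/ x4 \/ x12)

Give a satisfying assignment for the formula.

x1 occurs only positively in the remaining clauses — set x1 = True.
Try x2 = False.
  then x5 is forced to False.
Branch on x3: take x3 = True.
For the remaining variables, x4 = False, x6 = True, x7 = True, x8 = False, x9 = False, x10 = False, x11 = True, x12 = False, x13 = False works.
Every clause has at least one true literal under this assignment.
Check each clause:
  1. (x6 \/ ~x10 \/ ~x3) — ~x10 is true.
  2. (x5 \/ x9 \/ x11) — x11 is true.
  3. (x2 \/ ~x13 \/ x9) — ~x13 is true.
  4. (~x7 \/ x6 \/ ~x13) — ~x13 is true.
  5. (~x11 \/ ~x5 \/ x10) — ~x5 is true.
  6. (x12 \/ ~x9) — ~x9 is true.
  7. (x9 \/ ~x4 \/ x2) — ~x4 is true.
  8. (~x5 \/ x2) — ~x5 is true.
  9. (~x5 \/ ~x4) — ~x5 is true.
  10. (x1 \/ x8) — x1 is true.
  11. (x9 \/ x11 \/ x2) — x11 is true.
  12. (x2 \/ ~x10 \/ ~x4) — ~x4 is true.
  13. (~x13 \/ ~x2) — ~x13 is true.
  14. (x11 \/ ~x2 \/ x13) — x11 is true.
  15. (~x6 \/ ~x9) — ~x9 is true.
  16. (~x8 \/ x10 \/ ~x11) — ~x8 is true.
  17. (~x12 \/ x9) — ~x12 is true.
  18. (~x7 \/ ~x10 \/ ~x9) — ~x10 is true.
  19. (~x2 \/ ~x7) — ~x2 is true.
  20. (x6 \/ x8 \/ x12) — x6 is true.
  21. (~x8 \/ ~x4) — ~x8 is true.
  22. (x4 \/ ~x2 \/ x12) — ~x2 is true.

x1=T, x2=F, x3=T, x4=F, x5=F, x6=T, x7=T, x8=F, x9=F, x10=F, x11=T, x12=F, x13=F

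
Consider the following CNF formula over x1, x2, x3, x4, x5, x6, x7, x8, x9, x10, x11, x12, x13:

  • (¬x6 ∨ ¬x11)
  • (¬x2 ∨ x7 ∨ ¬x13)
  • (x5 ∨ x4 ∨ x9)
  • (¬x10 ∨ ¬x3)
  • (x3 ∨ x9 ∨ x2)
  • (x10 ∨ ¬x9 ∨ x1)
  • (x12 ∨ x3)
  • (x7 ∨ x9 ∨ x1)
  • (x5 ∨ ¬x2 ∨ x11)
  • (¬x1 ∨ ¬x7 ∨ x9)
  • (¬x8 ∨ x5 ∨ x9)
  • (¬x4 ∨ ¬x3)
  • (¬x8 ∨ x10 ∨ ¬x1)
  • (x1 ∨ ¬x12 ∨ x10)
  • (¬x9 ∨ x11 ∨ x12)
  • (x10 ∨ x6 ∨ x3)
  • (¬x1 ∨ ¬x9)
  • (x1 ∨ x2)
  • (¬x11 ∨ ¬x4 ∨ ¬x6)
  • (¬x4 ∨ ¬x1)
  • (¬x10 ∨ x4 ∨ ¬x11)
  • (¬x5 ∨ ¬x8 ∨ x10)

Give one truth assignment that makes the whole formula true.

Pure literal: x8 appears only negated; assign x8 = False.
Pure literal: x13 appears only negated; assign x13 = False.
Branch on x1: take x1 = False.
  then x2 is forced to True.
Try x3 = False.
  then x12 is forced to True.
  then x10 is forced to True.
Branch on x4: take x4 = False.
  then x11 is forced to False.
  then x5 is forced to True.
The remaining clauses are satisfied by x6 = False, x7 = False, x9 = True.

x1=0, x2=1, x3=0, x4=0, x5=1, x6=0, x7=0, x8=0, x9=1, x10=1, x11=0, x12=1, x13=0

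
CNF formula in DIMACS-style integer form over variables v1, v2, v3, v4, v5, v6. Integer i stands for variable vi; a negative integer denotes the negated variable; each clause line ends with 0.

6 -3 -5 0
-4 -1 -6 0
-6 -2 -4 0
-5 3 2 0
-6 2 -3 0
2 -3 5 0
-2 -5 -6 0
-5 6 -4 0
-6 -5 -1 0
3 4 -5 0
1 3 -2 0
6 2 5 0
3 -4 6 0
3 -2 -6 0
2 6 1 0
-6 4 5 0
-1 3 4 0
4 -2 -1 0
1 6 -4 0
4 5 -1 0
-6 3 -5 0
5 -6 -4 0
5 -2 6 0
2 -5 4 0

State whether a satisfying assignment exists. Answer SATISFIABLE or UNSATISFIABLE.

UNSATISFIABLE

v6 = True:
  v5 = True:
    propagation gives v2=False, v3=True; an empty clause results — contradiction.
  v5 = False:
    propagation gives v4=True; an empty clause results — contradiction.
v6 = False:
  v5 = True:
    propagation gives v3=False, v2=True, v4=False; an empty clause results — contradiction.
  v5 = False:
    propagation gives v2=True; an empty clause results — contradiction.
Every branch closes, so no satisfying assignment exists.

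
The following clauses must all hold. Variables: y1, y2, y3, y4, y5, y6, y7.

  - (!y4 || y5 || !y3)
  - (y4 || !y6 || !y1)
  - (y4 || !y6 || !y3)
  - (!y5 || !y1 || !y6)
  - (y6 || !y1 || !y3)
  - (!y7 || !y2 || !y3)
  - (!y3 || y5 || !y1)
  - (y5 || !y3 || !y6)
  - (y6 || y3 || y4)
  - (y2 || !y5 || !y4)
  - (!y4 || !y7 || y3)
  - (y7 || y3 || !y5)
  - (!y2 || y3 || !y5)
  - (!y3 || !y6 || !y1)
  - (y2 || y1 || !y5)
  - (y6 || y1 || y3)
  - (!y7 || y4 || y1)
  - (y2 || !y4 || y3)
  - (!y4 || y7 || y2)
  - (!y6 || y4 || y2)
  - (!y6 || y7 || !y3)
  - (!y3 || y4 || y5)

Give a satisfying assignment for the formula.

y1=F, y2=T, y3=T, y4=T, y5=T, y6=F, y7=F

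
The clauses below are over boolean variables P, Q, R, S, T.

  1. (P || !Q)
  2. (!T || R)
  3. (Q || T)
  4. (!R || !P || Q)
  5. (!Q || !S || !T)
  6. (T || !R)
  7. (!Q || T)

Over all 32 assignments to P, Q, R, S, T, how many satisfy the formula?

Satisfying assignments:
  P=F Q=F R=T S=F T=T
  P=F Q=F R=T S=T T=T
  P=T Q=T R=T S=F T=T
Count: 3.

3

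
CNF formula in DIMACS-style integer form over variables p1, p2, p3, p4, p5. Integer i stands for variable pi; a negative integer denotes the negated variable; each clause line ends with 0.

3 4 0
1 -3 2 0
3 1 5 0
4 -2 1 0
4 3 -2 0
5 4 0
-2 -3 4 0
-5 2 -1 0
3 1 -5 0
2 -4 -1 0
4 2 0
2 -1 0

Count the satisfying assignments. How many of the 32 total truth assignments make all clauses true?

6

Satisfying assignments:
  p1=F p2=T p3=T p4=T p5=F
  p1=F p2=T p3=T p4=T p5=T
  p1=T p2=T p3=F p4=T p5=F
  p1=T p2=T p3=F p4=T p5=T
  p1=T p2=T p3=T p4=T p5=F
  p1=T p2=T p3=T p4=T p5=T
That's 6 in total.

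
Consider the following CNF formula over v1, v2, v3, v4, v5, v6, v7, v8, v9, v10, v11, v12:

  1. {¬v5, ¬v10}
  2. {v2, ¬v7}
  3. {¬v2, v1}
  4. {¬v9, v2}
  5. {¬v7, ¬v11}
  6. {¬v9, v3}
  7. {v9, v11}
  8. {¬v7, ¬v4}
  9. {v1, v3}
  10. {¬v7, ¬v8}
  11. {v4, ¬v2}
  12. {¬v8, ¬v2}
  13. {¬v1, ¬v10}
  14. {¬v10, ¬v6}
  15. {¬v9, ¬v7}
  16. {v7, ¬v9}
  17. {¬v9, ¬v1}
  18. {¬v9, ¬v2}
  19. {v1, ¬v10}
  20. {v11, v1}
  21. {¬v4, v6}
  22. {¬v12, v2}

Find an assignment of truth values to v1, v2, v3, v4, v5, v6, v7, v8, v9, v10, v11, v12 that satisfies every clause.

Pure literal: v8 appears only negated; assign v8 = False.
Pure literal: v10 appears only negated; assign v10 = False.
Try v1 = True.
  then v9 is forced to False.
  then v11 is forced to True.
  then v7 is forced to False.
The remaining clauses are satisfied by v2 = True, v3 = False, v4 = True, v5 = True, v6 = True, v12 = True.

v1=T  v2=T  v3=F  v4=T  v5=T  v6=T  v7=F  v8=F  v9=F  v10=F  v11=T  v12=T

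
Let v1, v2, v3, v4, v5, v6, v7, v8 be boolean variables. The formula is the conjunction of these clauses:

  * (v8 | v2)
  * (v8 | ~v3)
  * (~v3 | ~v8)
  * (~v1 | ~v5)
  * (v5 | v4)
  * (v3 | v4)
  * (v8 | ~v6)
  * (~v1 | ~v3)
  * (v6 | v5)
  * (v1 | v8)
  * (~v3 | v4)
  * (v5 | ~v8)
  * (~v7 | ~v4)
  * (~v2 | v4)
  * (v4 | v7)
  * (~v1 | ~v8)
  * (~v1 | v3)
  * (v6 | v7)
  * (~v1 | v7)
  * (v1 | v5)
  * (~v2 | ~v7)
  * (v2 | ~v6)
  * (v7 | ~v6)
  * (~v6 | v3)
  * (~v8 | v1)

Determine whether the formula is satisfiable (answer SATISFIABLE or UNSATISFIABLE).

v1 = True:
  propagation gives v5=False, v4=True, v3=False; an empty clause results — contradiction.
v1 = False:
  propagation gives v8=True; an empty clause results — contradiction.
Every branch closes, so no satisfying assignment exists.

UNSATISFIABLE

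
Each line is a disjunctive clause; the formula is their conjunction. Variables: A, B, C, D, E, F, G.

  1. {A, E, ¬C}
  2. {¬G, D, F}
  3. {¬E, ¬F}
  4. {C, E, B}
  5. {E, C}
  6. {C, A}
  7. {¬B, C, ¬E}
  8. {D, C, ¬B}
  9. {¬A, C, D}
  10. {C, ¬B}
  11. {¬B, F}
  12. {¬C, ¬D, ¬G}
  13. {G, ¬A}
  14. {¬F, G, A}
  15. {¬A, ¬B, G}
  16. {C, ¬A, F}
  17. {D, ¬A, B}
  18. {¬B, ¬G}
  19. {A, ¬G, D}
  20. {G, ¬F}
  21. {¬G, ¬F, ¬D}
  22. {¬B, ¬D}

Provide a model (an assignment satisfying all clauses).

Branch on A: take A = False.
  then C is forced to True.
  then E is forced to True.
  then F is forced to False.
  then B is forced to False.
The remaining clauses are satisfied by D = True, G = False.

A=0, B=0, C=1, D=1, E=1, F=0, G=0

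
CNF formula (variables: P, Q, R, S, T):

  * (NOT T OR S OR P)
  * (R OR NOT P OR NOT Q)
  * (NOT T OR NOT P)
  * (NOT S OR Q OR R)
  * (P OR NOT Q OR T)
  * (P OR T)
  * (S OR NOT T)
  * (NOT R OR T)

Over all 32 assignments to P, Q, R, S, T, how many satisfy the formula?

4

The models are:
  P=0 Q=0 R=1 S=1 T=1
  P=0 Q=1 R=0 S=1 T=1
  P=0 Q=1 R=1 S=1 T=1
  P=1 Q=0 R=0 S=0 T=0
That's 4 in total.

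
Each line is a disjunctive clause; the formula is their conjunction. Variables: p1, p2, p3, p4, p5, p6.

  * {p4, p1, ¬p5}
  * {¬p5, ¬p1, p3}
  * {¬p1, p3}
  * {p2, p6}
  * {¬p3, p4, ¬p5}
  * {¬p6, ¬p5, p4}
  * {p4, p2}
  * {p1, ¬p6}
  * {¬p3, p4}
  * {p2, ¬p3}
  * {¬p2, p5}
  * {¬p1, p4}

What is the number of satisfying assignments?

4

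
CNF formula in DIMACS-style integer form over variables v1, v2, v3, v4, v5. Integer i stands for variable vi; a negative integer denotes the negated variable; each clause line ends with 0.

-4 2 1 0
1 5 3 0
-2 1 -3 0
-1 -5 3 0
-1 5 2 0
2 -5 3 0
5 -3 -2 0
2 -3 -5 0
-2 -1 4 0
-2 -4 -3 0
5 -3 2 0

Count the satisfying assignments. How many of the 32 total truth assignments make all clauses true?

3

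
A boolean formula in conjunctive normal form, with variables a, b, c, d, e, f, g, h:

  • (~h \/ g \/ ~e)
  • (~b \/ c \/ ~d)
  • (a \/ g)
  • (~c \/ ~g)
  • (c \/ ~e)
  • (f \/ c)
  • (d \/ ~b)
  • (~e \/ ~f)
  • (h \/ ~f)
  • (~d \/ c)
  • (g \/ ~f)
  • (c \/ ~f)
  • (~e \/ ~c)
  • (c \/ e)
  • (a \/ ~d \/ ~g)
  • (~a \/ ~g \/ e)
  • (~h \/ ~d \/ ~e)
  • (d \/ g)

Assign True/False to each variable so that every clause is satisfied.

a = True, b = False, c = True, d = True, e = False, f = False, g = False, h = True

Pure literal: b appears only negated; assign b = False.
Set a = True and propagate.
Set c = True and propagate.
  then g is forced to False.
  then f is forced to False.
  then e is forced to False.
  then d is forced to True.
h is now unconstrained; take h = True.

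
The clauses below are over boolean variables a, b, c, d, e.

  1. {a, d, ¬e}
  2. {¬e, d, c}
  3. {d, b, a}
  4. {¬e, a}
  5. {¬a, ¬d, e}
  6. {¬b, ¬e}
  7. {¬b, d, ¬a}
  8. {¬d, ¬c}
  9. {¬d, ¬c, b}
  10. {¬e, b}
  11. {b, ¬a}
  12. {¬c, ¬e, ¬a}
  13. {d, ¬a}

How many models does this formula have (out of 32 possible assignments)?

Satisfying assignments:
  a=0 b=0 c=0 d=1 e=0
  a=0 b=1 c=0 d=0 e=0
  a=0 b=1 c=0 d=1 e=0
  a=0 b=1 c=1 d=0 e=0
That's 4 in total.

4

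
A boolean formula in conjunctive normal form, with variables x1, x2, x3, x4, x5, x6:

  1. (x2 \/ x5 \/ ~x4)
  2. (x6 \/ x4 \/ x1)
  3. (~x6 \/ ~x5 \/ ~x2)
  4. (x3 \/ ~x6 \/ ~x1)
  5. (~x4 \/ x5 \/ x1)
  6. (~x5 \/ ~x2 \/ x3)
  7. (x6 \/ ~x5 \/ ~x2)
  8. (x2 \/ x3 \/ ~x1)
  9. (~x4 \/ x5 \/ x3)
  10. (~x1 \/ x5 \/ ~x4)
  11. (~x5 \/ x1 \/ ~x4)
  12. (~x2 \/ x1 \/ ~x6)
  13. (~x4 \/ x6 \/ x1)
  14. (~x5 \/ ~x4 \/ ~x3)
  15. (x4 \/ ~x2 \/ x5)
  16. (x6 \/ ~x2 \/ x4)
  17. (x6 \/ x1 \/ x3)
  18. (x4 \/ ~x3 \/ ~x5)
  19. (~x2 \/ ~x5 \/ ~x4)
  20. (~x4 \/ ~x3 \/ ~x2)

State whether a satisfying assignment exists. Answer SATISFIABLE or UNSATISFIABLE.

Branch on x1: take x1 = True.
Set x2 = False and propagate.
  then x3 is forced to True.
Branch on x4: take x4 = False.
  then x5 is forced to False.
x6 is now unconstrained; take x6 = False.
So x1=True, x2=False, x3=True, x4=False, x5=False, x6=False is a satisfying assignment.

SATISFIABLE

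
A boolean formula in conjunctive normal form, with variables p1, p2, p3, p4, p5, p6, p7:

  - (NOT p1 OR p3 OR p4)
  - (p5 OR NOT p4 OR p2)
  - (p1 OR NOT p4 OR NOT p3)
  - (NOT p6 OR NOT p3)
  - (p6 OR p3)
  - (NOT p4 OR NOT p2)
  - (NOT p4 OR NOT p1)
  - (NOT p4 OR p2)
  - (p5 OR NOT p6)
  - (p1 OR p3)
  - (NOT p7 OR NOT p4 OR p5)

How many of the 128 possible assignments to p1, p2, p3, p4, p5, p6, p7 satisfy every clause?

Split on p4, then p3.
  p4=T, p3=T: a clause becomes empty — 0.
  p4=T, p3=F: a clause becomes empty — 0.
  p4=F, p3=T: forces p6=F; p1, p2, p5, p7 free → 2^4 = 16.
  p4=F, p3=F: a clause becomes empty — 0.
Total: 0 + 0 + 16 + 0 = 16.

16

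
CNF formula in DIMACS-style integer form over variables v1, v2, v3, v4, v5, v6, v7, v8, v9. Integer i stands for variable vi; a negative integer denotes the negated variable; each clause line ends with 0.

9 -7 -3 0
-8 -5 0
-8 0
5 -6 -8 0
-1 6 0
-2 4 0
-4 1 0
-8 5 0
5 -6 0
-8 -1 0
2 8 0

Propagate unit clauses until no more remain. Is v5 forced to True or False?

(!v8) is a unit clause: v8 = False.
In (v8 || v2), v8 is now false; v2 must hold, so v2 = True.
From (v4 || !v2) and v2 = True: v4 = True.
(v1 || !v4) with v4 = True leaves only v1, so v1 = True.
In (v6 || !v1), !v1 is now false; v6 must hold, so v6 = True.
In (v5 || !v6), !v6 is now false; v5 must hold, so v5 = True.

True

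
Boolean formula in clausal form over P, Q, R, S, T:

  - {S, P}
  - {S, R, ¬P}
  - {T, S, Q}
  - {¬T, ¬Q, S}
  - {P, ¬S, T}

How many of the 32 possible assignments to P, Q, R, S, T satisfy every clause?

14

Case analysis on S and P:
  S=T, P=T: Q, R, T free → 2^3 = 8.
  S=T, P=F: remaining (Q,R,T) ∈ {(F,F,T); (F,T,T); (T,F,T); (T,T,T)} — 4.
  S=F, P=T: remaining (Q,R,T) ∈ {(F,T,T); (T,T,F)} — 2.
  S=F, P=F: a clause becomes empty — 0.
Total: 8 + 4 + 2 + 0 = 14.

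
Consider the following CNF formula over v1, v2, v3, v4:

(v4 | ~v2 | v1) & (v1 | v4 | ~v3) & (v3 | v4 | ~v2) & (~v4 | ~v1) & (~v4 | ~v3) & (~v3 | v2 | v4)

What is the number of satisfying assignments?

5

The models are:
  v1=0 v2=0 v3=0 v4=0
  v1=0 v2=0 v3=0 v4=1
  v1=0 v2=1 v3=0 v4=1
  v1=1 v2=0 v3=0 v4=0
  v1=1 v2=1 v3=1 v4=0
That's 5 in total.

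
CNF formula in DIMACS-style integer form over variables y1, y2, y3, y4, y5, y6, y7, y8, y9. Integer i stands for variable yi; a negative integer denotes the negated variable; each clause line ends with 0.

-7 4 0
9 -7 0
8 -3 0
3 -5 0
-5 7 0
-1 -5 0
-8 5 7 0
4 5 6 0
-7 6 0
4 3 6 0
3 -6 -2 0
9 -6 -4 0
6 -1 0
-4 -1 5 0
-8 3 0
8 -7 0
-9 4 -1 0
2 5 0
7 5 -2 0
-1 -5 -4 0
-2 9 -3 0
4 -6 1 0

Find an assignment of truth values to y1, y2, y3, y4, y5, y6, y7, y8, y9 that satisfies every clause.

Try y1 = False.
The remaining clauses are satisfied by y2 = True, y3 = True, y4 = True, y5 = True, y6 = True, y7 = True, y8 = True, y9 = True.

y1=F, y2=T, y3=T, y4=T, y5=T, y6=T, y7=T, y8=T, y9=T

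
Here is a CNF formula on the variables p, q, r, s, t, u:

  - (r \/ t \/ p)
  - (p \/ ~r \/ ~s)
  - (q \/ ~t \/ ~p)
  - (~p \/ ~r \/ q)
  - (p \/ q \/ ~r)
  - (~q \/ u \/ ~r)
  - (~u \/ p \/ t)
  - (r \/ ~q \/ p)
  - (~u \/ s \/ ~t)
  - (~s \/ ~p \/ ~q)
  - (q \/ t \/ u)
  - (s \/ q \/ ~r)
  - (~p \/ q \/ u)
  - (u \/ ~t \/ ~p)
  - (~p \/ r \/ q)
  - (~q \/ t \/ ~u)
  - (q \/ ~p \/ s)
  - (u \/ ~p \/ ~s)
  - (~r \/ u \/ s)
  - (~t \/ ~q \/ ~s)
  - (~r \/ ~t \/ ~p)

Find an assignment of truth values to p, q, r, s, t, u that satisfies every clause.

p=F  q=F  r=F  s=F  t=T  u=F

Try p = False.
The remaining clauses are satisfied by q = False, r = False, s = False, t = True, u = False.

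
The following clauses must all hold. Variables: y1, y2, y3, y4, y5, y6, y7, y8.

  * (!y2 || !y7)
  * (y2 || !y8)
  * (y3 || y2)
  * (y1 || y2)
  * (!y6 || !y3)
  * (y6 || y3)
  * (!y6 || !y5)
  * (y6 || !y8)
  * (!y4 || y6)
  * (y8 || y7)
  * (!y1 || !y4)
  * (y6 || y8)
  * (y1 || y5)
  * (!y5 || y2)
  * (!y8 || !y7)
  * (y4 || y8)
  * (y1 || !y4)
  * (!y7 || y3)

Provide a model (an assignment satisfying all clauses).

y1=True, y2=True, y3=False, y4=False, y5=False, y6=True, y7=False, y8=True

Check each clause:
  1. (!y2 || !y7) — !y7 is true.
  2. (!y8 || y2) — y2 is true.
  3. (y2 || y3) — y2 is true.
  4. (y1 || y2) — y1 is true.
  5. (!y3 || !y6) — !y3 is true.
  6. (y6 || y3) — y6 is true.
  7. (!y5 || !y6) — !y5 is true.
  8. (y6 || !y8) — y6 is true.
  9. (y6 || !y4) — !y4 is true.
  10. (y7 || y8) — y8 is true.
  11. (!y1 || !y4) — !y4 is true.
  12. (y6 || y8) — y8 is true.
  13. (y1 || y5) — y1 is true.
  14. (!y5 || y2) — y2 is true.
  15. (!y8 || !y7) — !y7 is true.
  16. (y8 || y4) — y8 is true.
  17. (y1 || !y4) — y1 is true.
  18. (!y7 || y3) — !y7 is true.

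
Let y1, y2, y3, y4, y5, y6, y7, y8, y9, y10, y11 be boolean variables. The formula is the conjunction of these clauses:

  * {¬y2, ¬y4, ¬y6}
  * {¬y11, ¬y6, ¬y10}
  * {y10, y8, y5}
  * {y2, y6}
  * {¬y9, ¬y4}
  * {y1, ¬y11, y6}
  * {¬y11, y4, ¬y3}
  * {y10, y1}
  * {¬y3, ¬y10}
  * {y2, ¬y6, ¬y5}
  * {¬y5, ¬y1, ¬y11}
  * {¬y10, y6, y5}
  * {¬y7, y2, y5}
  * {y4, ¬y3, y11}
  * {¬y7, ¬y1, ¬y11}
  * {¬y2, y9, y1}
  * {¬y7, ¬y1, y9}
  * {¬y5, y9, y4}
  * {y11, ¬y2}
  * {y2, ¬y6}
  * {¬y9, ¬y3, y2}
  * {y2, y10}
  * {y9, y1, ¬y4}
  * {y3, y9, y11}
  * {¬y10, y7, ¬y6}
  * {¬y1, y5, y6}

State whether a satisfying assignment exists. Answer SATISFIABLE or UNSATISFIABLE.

y8 occurs only positively in the remaining clauses — set y8 = True.
Try y1 = True.
Try y2 = True.
  then y11 is forced to True.
  then y5 is forced to False.
  then y7 is forced to False.
  then y6 is forced to True.
  then y4 is forced to False.
  then y10 is forced to False.
  then y3 is forced to False.
y9 is now unconstrained; take y9 = True.
Every clause has at least one true literal under this assignment.
So y1=1  y2=1  y3=0  y4=0  y5=0  y6=1  y7=0  y8=1  y9=1  y10=0  y11=1 is a satisfying assignment.

SATISFIABLE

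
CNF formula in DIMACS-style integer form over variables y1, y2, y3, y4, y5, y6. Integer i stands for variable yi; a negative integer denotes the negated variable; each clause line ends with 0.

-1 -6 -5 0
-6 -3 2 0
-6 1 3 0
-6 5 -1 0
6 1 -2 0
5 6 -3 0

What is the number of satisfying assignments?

22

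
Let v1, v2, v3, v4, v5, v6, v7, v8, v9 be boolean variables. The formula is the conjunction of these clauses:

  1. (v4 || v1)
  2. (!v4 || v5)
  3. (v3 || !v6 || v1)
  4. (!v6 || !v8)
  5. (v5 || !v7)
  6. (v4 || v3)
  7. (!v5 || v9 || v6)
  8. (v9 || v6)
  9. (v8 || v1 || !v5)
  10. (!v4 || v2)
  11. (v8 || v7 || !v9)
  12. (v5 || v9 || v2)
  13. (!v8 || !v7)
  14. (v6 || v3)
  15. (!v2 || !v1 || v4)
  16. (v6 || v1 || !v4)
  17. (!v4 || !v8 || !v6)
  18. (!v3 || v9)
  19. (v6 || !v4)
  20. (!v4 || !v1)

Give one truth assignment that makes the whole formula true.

v1=1, v2=0, v3=1, v4=0, v5=1, v6=0, v7=1, v8=0, v9=1

Check each clause:
  1. (v4 || v1) — v1 is true.
  2. (!v4 || v5) — !v4 is true.
  3. (!v6 || v1 || v3) — v1 is true.
  4. (!v6 || !v8) — !v8 is true.
  5. (!v7 || v5) — v5 is true.
  6. (v4 || v3) — v3 is true.
  7. (!v5 || v9 || v6) — v9 is true.
  8. (v6 || v9) — v9 is true.
  9. (!v5 || v1 || v8) — v1 is true.
  10. (!v4 || v2) — !v4 is true.
  11. (v8 || v7 || !v9) — v7 is true.
  12. (v5 || v2 || v9) — v9 is true.
  13. (!v7 || !v8) — !v8 is true.
  14. (v3 || v6) — v3 is true.
  15. (!v1 || v4 || !v2) — !v2 is true.
  16. (!v4 || v6 || v1) — v1 is true.
  17. (!v6 || !v4 || !v8) — !v8 is true.
  18. (!v3 || v9) — v9 is true.
  19. (!v4 || v6) — !v4 is true.
  20. (!v1 || !v4) — !v4 is true.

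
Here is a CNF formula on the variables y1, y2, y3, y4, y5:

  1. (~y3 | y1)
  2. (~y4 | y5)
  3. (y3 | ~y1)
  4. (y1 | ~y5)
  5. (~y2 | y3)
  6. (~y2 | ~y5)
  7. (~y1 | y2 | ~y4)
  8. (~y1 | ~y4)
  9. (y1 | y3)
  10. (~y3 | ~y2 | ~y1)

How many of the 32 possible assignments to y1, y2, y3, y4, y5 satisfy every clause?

The models are:
  y1=1 y2=0 y3=1 y4=0 y5=0
  y1=1 y2=0 y3=1 y4=0 y5=1
Count: 2.

2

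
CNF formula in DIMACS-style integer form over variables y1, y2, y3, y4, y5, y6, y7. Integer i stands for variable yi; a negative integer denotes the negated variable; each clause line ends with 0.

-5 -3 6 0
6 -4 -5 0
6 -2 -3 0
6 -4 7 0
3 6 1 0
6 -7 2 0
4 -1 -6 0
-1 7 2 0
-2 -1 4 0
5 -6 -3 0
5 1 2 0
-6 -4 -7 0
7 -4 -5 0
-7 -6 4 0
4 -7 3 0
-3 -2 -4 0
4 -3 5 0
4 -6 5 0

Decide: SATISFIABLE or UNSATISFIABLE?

SATISFIABLE

Set y1 = True and propagate.
Branch on y2: take y2 = True.
  then y4 is forced to True.
  then y3 is forced to False.
Branch on y5: take y5 = False.
The remaining clauses are satisfied by y6 = False, y7 = True.
Every clause has at least one true literal under this assignment.
So y1=T, y2=T, y3=F, y4=T, y5=F, y6=F, y7=T is a satisfying assignment.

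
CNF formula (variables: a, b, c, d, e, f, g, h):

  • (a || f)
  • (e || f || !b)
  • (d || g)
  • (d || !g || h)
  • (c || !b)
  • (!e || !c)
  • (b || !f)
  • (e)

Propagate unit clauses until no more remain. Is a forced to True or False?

(e) stands alone — e = True.
(!e || !c): since e = True, the clause reduces to (!c). c = False.
(c || !b) with c = False leaves only !b, so b = False.
(!f || b): since b = False, the clause reduces to (!f). f = False.
From (a || f) and f = False: a = True.

True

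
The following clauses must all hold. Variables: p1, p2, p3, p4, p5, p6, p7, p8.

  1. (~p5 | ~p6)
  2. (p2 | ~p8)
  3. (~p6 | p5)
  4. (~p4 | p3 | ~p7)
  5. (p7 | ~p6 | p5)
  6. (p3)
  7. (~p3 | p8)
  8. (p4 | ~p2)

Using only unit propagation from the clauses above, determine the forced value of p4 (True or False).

True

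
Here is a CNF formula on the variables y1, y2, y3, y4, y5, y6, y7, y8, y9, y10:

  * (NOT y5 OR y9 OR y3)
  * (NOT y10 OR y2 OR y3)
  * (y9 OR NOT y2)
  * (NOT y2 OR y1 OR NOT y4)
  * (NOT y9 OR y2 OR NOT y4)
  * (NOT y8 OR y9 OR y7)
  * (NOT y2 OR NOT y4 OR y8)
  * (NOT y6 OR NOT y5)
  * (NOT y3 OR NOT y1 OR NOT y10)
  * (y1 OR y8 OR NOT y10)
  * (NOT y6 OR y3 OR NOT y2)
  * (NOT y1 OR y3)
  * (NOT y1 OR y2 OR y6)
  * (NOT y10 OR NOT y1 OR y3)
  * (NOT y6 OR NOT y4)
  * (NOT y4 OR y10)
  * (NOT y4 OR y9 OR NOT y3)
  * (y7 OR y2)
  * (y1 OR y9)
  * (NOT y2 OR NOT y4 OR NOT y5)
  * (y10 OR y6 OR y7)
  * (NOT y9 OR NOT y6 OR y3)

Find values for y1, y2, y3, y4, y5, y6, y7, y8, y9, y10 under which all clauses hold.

y1 = False, y2 = False, y3 = False, y4 = False, y5 = False, y6 = False, y7 = True, y8 = True, y9 = True, y10 = False

Pure literal: y4 appears only negated; assign y4 = False.
y5 occurs only negated in the remaining clauses — set y5 = False.
Try y1 = False.
  then y9 is forced to True.
The remaining clauses are satisfied by y2 = False, y3 = False, y6 = False, y7 = True, y8 = True, y10 = False.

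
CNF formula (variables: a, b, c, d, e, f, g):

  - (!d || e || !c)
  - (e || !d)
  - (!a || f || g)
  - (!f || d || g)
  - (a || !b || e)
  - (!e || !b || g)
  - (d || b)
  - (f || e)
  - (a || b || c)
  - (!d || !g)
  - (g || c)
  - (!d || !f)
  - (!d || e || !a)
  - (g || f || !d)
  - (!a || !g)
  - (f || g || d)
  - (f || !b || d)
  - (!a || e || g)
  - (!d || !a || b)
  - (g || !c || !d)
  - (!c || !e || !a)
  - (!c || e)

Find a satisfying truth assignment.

Branch on a: take a = False.
Set b = True and propagate.
  then e is forced to True.
  then g is forced to True.
  then d is forced to False.
  then f is forced to True.
c is now unconstrained; take c = False.
Every clause has at least one true literal under this assignment.

a = False  b = True  c = False  d = False  e = True  f = True  g = True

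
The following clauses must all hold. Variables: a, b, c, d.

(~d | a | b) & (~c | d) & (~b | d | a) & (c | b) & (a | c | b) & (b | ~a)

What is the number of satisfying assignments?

The models are:
  a=0 b=1 c=0 d=1
  a=0 b=1 c=1 d=1
  a=1 b=1 c=0 d=0
  a=1 b=1 c=0 d=1
  a=1 b=1 c=1 d=1
Count: 5.

5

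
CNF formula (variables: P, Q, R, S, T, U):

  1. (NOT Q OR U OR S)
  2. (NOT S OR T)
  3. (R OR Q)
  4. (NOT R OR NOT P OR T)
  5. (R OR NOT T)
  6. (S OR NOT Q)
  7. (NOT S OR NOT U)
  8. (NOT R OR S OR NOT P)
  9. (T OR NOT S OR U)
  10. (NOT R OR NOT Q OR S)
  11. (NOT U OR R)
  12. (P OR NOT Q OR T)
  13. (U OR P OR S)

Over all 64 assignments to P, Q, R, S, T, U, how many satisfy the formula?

6

The models are:
  P=F Q=F R=T S=F T=F U=T
  P=F Q=F R=T S=F T=T U=T
  P=F Q=F R=T S=T T=T U=F
  P=F Q=T R=T S=T T=T U=F
  P=T Q=F R=T S=T T=T U=F
  P=T Q=T R=T S=T T=T U=F
Count: 6.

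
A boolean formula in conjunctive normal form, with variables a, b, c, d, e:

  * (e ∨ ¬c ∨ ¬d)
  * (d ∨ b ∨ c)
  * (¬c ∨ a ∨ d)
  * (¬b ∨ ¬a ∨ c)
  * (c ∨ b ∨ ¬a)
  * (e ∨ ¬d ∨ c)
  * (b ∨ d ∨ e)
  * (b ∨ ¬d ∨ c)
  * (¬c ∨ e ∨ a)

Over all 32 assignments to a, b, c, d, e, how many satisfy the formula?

10

Case analysis on c and d:
  c=1, d=1: remaining (a,b,e) ∈ {(0,0,1); (0,1,1); (1,0,1); (1,1,1)} — 4.
  c=1, d=0: remaining (a,b,e) ∈ {(1,0,1); (1,1,0); (1,1,1)} — 3.
  c=0, d=1: remaining (a,b,e) ∈ {(0,1,1)} — 1.
  c=0, d=0: remaining (a,b,e) ∈ {(0,1,0); (0,1,1)} — 2.
Total: 4 + 3 + 1 + 2 = 10.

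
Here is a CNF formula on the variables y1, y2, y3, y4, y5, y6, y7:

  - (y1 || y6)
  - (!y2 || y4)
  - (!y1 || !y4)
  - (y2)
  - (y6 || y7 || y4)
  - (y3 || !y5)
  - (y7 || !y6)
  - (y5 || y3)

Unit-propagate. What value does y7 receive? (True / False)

True

(y2) stands alone — y2 = True.
(y4 || !y2) with y2 = True leaves only y4, so y4 = True.
(!y1 || !y4): since y4 = True, the clause reduces to (!y1). y1 = False.
From (y6 || y1) and y1 = False: y6 = True.
(y7 || !y6) with y6 = True leaves only y7, so y7 = True.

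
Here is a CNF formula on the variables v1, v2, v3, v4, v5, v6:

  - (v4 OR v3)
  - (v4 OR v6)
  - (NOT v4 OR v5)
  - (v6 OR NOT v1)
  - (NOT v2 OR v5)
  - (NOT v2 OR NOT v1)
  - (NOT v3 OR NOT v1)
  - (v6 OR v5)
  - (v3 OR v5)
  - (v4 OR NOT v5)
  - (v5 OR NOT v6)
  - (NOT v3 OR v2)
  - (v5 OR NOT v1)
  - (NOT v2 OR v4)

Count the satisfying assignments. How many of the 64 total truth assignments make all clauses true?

7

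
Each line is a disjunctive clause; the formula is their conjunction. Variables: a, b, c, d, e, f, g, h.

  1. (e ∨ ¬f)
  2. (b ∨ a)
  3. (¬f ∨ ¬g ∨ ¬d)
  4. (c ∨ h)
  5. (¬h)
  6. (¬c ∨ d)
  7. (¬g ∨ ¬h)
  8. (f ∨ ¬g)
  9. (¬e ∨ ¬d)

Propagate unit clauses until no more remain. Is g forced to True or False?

False

Unit clause (¬h) sets h = False.
From (h ∨ c) and h = False: c = True.
(¬c ∨ d) with c = True leaves only d, so d = True.
(¬d ∨ ¬e) with d = True leaves only ¬e, so e = False.
From (¬f ∨ e) and e = False: f = False.
From (f ∨ ¬g) and f = False: g = False.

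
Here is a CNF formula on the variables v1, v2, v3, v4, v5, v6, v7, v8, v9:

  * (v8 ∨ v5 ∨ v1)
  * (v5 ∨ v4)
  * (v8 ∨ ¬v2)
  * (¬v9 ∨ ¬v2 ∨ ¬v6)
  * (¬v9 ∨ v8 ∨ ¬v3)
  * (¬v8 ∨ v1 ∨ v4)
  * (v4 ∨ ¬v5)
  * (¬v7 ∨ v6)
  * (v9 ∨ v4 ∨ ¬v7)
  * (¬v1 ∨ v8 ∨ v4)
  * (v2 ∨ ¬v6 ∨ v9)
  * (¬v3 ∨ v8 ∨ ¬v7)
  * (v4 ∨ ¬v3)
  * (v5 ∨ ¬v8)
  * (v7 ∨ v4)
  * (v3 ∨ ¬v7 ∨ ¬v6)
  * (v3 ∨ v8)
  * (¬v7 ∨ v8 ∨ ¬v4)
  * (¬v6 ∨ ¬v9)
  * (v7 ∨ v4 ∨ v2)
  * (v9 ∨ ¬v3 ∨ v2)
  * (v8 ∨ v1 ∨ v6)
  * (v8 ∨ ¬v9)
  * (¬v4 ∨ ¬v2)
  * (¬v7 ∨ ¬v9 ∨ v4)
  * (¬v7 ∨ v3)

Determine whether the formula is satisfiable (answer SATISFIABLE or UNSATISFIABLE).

Try v1 = True.
Branch on v2: take v2 = False.
Set v3 = True and propagate.
  then v4 is forced to True.
  then v9 is forced to True.
  then v8 is forced to True.
  then v5 is forced to True.
  then v6 is forced to False.
  then v7 is forced to False.
So v1=T  v2=F  v3=T  v4=T  v5=T  v6=F  v7=F  v8=T  v9=T is a satisfying assignment.

SATISFIABLE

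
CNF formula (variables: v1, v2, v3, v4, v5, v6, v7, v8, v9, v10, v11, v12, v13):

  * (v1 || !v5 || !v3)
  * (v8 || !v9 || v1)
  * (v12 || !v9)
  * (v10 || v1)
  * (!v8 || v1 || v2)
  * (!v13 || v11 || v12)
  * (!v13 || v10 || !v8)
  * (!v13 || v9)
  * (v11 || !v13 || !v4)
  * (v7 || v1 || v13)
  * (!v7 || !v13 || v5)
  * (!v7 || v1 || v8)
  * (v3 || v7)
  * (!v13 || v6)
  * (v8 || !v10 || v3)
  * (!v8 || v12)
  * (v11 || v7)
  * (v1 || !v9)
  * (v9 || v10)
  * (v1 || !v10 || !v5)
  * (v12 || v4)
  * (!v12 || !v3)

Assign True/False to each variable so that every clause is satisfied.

Pure literal: v1 appears only positively; assign v1 = True.
v2 occurs only positively in the remaining clauses — set v2 = True.
Set v3 = False and propagate.
  then v7 is forced to True.
For the remaining variables, v4 = True, v5 = False, v6 = False, v8 = False, v9 = True, v10 = False, v11 = True, v12 = True, v13 = False works.

v1=True, v2=True, v3=False, v4=True, v5=False, v6=False, v7=True, v8=False, v9=True, v10=False, v11=True, v12=True, v13=False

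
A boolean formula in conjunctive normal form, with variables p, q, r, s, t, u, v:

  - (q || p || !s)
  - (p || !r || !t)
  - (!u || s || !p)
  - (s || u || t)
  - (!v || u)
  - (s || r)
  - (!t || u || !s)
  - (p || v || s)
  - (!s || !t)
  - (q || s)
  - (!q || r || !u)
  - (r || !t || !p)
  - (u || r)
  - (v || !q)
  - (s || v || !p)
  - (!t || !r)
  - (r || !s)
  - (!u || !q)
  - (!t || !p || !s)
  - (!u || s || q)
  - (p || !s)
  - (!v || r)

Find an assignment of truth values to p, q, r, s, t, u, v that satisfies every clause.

p=1, q=0, r=1, s=1, t=0, u=1, v=0

Set p = True and propagate.
Set q = False and propagate.
  then s is forced to True.
  then t is forced to False.
  then r is forced to True.
Set u = True and propagate.
v is now unconstrained; take v = False.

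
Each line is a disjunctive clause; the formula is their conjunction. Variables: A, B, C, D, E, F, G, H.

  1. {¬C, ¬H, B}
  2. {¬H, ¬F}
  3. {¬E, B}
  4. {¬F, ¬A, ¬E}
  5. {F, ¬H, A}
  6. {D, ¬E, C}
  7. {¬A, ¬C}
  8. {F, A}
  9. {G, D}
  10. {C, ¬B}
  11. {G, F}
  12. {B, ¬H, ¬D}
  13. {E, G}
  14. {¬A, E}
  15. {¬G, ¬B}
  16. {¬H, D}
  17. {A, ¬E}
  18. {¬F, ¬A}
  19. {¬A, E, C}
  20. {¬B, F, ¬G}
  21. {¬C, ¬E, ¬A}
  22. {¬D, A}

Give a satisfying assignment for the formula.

Pure literal: H appears only negated; assign H = False.
Set A = False and propagate.
  then F is forced to True.
  then E is forced to False.
  then G is forced to True.
  then B is forced to False.
  then D is forced to False.
C is now unconstrained; take C = True.

A=F  B=F  C=T  D=F  E=F  F=T  G=T  H=F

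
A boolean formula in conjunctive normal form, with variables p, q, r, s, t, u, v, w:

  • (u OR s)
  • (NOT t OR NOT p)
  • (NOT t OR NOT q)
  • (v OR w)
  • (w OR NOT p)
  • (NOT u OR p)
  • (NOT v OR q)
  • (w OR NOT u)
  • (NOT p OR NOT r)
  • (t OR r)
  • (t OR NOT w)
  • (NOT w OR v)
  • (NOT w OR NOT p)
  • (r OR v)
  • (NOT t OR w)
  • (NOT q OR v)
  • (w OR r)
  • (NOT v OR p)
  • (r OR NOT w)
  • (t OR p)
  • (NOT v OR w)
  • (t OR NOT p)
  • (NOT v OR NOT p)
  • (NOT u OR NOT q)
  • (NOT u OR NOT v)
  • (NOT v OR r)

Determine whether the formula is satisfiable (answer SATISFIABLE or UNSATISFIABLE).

v = True:
  propagation gives q=True, t=False, r=True, p=False; an empty clause results — contradiction.
v = False:
  propagation gives w=True; an empty clause results — contradiction.
Every branch closes, so no satisfying assignment exists.

UNSATISFIABLE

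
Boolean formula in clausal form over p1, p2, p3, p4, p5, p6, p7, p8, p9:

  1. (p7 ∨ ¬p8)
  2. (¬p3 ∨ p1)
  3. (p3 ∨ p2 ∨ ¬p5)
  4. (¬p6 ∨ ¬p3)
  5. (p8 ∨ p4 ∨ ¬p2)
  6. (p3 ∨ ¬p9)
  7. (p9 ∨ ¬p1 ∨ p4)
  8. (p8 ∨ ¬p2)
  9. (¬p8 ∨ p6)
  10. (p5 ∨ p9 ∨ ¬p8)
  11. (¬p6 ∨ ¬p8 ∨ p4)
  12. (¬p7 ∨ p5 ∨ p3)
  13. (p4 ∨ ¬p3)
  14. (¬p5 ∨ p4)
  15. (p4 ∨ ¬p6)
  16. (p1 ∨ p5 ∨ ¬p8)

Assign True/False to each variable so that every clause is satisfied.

p1=True  p2=False  p3=True  p4=True  p5=True  p6=False  p7=True  p8=False  p9=False

Pure literal: p4 appears only positively; assign p4 = True.
Branch on p1: take p1 = True.
Branch on p2: take p2 = False.
The remaining clauses are satisfied by p3 = True, p5 = True, p6 = False, p7 = True, p8 = False, p9 = False.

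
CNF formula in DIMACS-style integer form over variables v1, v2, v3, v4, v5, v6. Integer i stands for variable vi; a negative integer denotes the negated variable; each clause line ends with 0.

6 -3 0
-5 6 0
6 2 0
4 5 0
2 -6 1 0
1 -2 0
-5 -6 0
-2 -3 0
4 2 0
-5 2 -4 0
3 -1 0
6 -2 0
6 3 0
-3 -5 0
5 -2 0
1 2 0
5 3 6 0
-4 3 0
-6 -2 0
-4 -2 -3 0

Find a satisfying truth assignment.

Branch on v1: take v1 = True.
  then v3 is forced to True.
  then v6 is forced to True.
  then v5 is forced to False.
  then v4 is forced to True.
  then v2 is forced to False.

v1=T  v2=F  v3=T  v4=T  v5=F  v6=T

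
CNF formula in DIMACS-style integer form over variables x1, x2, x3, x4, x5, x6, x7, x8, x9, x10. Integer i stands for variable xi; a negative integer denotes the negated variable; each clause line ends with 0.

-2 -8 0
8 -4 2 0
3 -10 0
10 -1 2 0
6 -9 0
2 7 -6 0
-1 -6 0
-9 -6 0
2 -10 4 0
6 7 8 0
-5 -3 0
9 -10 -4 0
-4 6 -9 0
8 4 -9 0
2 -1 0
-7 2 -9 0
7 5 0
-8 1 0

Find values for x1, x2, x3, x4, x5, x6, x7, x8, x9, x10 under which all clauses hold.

x1 = 0, x2 = 1, x3 = 1, x4 = 1, x5 = 0, x6 = 0, x7 = 1, x8 = 0, x9 = 0, x10 = 0

Try x1 = False.
  then x8 is forced to False.
Try x2 = True.
For the remaining variables, x3 = True, x4 = True, x5 = False, x6 = False, x7 = True, x9 = False, x10 = False works.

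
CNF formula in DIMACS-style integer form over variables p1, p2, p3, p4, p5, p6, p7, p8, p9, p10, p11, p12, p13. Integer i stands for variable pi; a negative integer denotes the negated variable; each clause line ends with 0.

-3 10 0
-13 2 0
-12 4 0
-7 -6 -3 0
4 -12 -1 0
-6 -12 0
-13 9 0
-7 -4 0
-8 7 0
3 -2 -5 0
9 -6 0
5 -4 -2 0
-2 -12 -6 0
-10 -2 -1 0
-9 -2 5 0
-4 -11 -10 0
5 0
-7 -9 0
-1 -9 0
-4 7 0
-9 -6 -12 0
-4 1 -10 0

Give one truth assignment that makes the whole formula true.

p1=True  p2=False  p3=False  p4=False  p5=True  p6=False  p7=True  p8=True  p9=False  p10=False  p11=True  p12=False  p13=False

The clause (p5) is unit: p5 must be True.
Pure literal: p6 appears only negated; assign p6 = False.
p12 occurs only negated in the remaining clauses — set p12 = False.
Try p1 = True.
  then p9 is forced to False.
  then p13 is forced to False.
The remaining clauses are satisfied by p2 = False, p3 = False, p4 = False, p7 = True, p8 = True, p10 = False, p11 = True.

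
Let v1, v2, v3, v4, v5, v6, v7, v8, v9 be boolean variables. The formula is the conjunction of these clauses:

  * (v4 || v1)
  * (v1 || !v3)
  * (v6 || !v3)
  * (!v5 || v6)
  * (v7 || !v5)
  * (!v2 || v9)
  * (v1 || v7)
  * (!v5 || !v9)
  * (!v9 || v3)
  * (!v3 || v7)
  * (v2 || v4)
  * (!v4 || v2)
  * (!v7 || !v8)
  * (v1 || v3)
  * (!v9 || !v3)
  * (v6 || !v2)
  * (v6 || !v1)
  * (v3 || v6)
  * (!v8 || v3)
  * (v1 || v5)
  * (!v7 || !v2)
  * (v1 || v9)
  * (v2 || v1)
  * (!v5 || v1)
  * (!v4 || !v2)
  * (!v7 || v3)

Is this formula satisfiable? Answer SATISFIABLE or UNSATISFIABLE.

UNSATISFIABLE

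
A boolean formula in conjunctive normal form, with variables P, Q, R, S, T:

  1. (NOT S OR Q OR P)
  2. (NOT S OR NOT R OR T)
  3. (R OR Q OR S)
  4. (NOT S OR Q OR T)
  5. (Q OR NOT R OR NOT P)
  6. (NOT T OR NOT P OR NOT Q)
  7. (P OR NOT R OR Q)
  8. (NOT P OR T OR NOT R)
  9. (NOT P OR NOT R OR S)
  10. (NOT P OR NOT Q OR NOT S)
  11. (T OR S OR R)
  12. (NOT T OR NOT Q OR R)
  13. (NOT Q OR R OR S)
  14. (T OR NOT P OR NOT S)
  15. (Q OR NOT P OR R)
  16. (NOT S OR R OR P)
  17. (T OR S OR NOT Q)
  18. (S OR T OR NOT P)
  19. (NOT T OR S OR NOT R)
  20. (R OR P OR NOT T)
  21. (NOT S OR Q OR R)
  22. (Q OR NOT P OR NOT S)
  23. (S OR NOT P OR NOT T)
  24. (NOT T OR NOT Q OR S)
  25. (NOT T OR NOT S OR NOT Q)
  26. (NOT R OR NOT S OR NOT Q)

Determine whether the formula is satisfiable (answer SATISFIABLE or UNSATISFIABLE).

S = True:
  Q = True:
    propagation gives P=False, R=True; an empty clause results — contradiction.
  Q = False:
    propagation gives P=True; an empty clause results — contradiction.
S = False:
  R = True:
    propagation gives P=False, Q=True, T=True; an empty clause results — contradiction.
  R = False:
    propagation gives Q=True; an empty clause results — contradiction.
Every branch closes, so no satisfying assignment exists.

UNSATISFIABLE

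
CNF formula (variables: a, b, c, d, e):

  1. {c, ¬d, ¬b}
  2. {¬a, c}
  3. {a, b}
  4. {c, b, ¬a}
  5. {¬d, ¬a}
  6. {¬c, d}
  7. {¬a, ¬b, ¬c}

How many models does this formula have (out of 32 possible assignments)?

4

Satisfying assignments:
  a=0 b=1 c=0 d=0 e=0
  a=0 b=1 c=0 d=0 e=1
  a=0 b=1 c=1 d=1 e=0
  a=0 b=1 c=1 d=1 e=1
Count: 4.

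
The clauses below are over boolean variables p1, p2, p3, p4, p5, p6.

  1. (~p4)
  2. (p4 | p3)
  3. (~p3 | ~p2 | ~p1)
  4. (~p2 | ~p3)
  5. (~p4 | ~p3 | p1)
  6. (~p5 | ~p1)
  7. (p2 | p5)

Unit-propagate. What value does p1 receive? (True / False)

False

(~p4) stands alone — p4 = False.
In (p3 | p4), p4 is now false; p3 must hold, so p3 = True.
From (~p3 | ~p2) and p3 = True: p2 = False.
In (p2 | p5), p2 is now false; p5 must hold, so p5 = True.
(~p1 | ~p5): since p5 = True, the clause reduces to (~p1). p1 = False.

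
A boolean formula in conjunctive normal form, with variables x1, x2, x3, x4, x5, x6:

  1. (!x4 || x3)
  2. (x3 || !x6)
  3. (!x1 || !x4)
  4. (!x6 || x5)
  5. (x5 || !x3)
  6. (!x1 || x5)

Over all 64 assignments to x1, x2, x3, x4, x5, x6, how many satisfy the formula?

18

Split on x3, then x5.
  x3=1, x5=1: x2, x6 free; 3 ways for (x1,x4) × 2^2 = 12.
  x3=1, x5=0: a clause becomes empty — 0.
  x3=0, x5=1: remaining (x1,x2,x4,x6) ∈ {(0,0,0,0); (0,1,0,0); (1,0,0,0); (1,1,0,0)} — 4.
  x3=0, x5=0: remaining (x1,x2,x4,x6) ∈ {(0,0,0,0); (0,1,0,0)} — 2.
Total: 12 + 0 + 4 + 2 = 18.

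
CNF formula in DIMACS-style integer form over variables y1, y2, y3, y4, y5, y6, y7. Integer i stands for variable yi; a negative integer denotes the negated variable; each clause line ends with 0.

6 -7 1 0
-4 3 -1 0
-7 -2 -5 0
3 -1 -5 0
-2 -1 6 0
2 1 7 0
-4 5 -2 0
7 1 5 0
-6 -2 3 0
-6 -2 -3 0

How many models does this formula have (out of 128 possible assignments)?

32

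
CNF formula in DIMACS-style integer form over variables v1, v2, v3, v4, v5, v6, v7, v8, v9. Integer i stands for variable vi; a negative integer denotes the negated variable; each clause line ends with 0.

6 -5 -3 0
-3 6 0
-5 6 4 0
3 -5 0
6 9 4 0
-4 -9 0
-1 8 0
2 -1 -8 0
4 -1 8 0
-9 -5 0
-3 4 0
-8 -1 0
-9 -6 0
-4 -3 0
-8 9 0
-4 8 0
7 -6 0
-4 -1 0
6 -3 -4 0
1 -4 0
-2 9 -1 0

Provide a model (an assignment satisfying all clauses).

v1=0, v2=1, v3=0, v4=0, v5=0, v6=0, v7=0, v8=1, v9=1

Check each clause:
  1. (v6 | ~v3 | ~v5) — ~v5 is true.
  2. (v6 | ~v3) — ~v3 is true.
  3. (v4 | ~v5 | v6) — ~v5 is true.
  4. (~v5 | v3) — ~v5 is true.
  5. (v6 | v9 | v4) — v9 is true.
  6. (~v4 | ~v9) — ~v4 is true.
  7. (v8 | ~v1) — v8 is true.
  8. (~v8 | v2 | ~v1) — v2 is true.
  9. (v4 | v8 | ~v1) — v8 is true.
  10. (~v5 | ~v9) — ~v5 is true.
  11. (v4 | ~v3) — ~v3 is true.
  12. (~v1 | ~v8) — ~v1 is true.
  13. (~v9 | ~v6) — ~v6 is true.
  14. (~v3 | ~v4) — ~v4 is true.
  15. (v9 | ~v8) — v9 is true.
  16. (v8 | ~v4) — v8 is true.
  17. (~v6 | v7) — ~v6 is true.
  18. (~v4 | ~v1) — ~v4 is true.
  19. (v6 | ~v3 | ~v4) — ~v4 is true.
  20. (~v4 | v1) — ~v4 is true.
  21. (v9 | ~v2 | ~v1) — v9 is true.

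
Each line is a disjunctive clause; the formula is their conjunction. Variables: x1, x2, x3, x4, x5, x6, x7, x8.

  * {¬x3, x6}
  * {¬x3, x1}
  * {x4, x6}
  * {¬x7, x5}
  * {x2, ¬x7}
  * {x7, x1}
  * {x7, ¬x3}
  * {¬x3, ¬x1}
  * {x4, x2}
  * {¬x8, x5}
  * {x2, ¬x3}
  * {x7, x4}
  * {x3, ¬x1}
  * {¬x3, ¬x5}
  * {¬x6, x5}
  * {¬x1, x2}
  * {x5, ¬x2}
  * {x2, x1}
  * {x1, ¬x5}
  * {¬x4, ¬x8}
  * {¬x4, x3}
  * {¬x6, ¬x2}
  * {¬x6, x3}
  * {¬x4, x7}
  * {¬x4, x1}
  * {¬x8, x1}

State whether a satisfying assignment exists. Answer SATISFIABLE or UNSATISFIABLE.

UNSATISFIABLE

x1 = True:
  propagation gives x3=False; an empty clause results — contradiction.
x1 = False:
  propagation gives x3=False, x7=True, x5=True; an empty clause results — contradiction.
Every branch closes, so no satisfying assignment exists.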